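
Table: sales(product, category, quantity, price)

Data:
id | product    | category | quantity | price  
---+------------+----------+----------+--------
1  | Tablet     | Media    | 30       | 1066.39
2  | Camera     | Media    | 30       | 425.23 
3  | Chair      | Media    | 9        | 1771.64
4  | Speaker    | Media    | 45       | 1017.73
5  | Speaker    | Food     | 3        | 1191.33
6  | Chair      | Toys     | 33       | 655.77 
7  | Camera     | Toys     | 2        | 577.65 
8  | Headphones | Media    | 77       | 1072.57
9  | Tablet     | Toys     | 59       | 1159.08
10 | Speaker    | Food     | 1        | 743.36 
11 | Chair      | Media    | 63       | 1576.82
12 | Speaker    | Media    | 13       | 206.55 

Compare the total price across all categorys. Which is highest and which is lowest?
SELECT category, SUM(price)
FROM sales
GROUP BY category
ORDER BY SUM(price)

All groups:
  Food: 1934.69
  Toys: 2392.50
  Media: 7136.93

Highest: Media (7136.93)
Lowest: Food (1934.69)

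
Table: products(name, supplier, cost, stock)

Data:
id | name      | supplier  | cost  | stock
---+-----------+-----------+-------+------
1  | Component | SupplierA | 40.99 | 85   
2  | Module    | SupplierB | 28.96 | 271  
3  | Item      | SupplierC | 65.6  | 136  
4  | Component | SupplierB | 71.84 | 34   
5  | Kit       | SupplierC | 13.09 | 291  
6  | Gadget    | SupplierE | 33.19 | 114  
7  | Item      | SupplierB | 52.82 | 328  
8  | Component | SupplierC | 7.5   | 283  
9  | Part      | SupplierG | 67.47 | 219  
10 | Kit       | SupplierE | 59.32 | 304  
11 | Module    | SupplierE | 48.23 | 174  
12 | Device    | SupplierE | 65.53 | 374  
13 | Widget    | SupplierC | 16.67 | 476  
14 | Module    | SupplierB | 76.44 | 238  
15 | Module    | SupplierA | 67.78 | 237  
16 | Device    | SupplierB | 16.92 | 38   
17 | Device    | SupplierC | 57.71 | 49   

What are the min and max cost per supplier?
SELECT supplier, MIN(cost), MAX(cost)
FROM products
GROUP BY supplier

Result:
  SupplierA: min=40.99, max=67.78
  SupplierB: min=16.92, max=76.44
  SupplierC: min=7.50, max=65.60
  SupplierE: min=33.19, max=65.53
  SupplierG: min=67.47, max=67.47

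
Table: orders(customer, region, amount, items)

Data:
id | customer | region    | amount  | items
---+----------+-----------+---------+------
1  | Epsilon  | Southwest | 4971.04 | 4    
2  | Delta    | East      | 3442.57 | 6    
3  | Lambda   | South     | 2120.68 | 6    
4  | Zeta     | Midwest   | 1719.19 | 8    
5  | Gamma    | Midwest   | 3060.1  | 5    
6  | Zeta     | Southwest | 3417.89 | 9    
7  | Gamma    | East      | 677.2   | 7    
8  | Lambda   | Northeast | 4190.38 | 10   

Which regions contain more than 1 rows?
SELECT region, COUNT(*) as cnt
FROM orders
GROUP BY region
HAVING COUNT(*) > 1

Result:
  East: 2
  Midwest: 2
  Southwest: 2

Note: HAVING filters groups after aggregation, WHERE filters rows before.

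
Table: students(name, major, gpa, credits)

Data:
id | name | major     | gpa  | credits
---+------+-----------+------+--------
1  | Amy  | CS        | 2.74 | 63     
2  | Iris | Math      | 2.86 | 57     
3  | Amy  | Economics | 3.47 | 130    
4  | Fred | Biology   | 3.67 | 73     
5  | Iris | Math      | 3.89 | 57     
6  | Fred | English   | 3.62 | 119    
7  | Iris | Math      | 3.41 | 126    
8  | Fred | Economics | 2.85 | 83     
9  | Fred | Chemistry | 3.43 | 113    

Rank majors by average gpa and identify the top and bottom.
SELECT major, AVG(gpa)
FROM students
GROUP BY major
ORDER BY AVG(gpa)

All groups:
  CS: 2.74
  Economics: 3.16
  Math: 3.39
  Chemistry: 3.43
  English: 3.62
  Biology: 3.67

Highest: Biology (3.67)
Lowest: CS (2.74)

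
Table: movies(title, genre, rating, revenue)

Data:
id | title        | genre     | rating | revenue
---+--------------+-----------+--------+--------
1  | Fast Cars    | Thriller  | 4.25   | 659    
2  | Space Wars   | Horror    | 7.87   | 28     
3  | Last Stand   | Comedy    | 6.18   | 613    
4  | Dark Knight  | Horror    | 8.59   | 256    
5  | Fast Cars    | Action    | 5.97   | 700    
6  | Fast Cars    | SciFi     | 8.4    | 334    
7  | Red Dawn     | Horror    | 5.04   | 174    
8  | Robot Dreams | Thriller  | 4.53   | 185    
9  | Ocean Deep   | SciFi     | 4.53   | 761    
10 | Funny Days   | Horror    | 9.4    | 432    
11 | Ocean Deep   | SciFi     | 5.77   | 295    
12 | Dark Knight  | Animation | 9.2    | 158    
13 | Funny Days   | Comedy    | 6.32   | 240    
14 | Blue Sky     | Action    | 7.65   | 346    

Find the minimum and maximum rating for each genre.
SELECT genre, MIN(rating), MAX(rating)
FROM movies
GROUP BY genre

Result:
  Action: min=5.97, max=7.65
  Animation: min=9.20, max=9.20
  Comedy: min=6.18, max=6.32
  Horror: min=5.04, max=9.40
  SciFi: min=4.53, max=8.40
  Thriller: min=4.25, max=4.53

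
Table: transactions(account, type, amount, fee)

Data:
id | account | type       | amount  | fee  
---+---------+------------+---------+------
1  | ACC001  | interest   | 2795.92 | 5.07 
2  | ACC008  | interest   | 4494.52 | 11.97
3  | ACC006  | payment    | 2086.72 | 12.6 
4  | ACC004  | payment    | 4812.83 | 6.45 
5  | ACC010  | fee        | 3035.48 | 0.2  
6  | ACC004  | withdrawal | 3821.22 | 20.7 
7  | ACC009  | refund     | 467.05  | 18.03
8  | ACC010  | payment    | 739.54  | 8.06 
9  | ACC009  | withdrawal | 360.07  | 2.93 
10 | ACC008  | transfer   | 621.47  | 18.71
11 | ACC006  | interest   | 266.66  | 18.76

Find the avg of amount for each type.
SELECT type, AVG(amount) as result
FROM transactions
GROUP BY type

Result:
  fee: 3035.48
  interest: 2519.03
  payment: 2546.36
  refund: 467.05
  transfer: 621.47
  withdrawal: 2090.65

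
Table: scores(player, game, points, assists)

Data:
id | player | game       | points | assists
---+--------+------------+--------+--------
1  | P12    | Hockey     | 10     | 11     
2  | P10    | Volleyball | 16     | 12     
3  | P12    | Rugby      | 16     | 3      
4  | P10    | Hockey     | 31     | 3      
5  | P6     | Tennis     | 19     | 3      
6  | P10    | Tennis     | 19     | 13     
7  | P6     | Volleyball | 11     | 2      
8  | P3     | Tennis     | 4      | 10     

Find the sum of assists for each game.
SELECT game, SUM(assists) as result
FROM scores
GROUP BY game

Result:
  Hockey: 14
  Rugby: 3
  Tennis: 26
  Volleyball: 14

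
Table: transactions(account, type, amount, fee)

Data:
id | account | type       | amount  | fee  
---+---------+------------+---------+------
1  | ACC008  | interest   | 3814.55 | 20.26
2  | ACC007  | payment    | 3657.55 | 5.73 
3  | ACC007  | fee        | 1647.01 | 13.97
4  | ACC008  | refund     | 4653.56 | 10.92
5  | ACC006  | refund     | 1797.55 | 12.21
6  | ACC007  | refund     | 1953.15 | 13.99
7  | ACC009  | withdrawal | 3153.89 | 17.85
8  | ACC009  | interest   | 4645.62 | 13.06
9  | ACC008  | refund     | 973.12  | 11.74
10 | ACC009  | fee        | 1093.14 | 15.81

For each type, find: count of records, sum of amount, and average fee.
SELECT type,
       COUNT(*) as cnt,
       SUM(amount) as total_amount,
       AVG(fee) as avg_fee
FROM transactions
GROUP BY type

Result:
  fee: 2 records, 2740.15 total amount, 14.89 avg fee
  interest: 2 records, 8460.17 total amount, 16.66 avg fee
  payment: 1 records, 3657.55 total amount, 5.73 avg fee
  refund: 4 records, 9377.38 total amount, 12.22 avg fee
  withdrawal: 1 records, 3153.89 total amount, 17.85 avg fee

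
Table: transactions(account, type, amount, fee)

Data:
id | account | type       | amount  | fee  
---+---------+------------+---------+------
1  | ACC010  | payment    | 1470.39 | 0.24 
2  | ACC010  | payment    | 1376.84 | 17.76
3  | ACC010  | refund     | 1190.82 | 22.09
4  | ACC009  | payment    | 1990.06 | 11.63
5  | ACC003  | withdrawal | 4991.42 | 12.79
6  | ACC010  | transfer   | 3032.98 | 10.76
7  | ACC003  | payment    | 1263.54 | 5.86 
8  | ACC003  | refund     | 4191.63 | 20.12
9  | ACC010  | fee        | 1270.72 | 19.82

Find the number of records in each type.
SELECT type, COUNT(*) as count
FROM transactions
GROUP BY type

Result:
  fee: 1
  payment: 4
  refund: 2
  transfer: 1
  withdrawal: 1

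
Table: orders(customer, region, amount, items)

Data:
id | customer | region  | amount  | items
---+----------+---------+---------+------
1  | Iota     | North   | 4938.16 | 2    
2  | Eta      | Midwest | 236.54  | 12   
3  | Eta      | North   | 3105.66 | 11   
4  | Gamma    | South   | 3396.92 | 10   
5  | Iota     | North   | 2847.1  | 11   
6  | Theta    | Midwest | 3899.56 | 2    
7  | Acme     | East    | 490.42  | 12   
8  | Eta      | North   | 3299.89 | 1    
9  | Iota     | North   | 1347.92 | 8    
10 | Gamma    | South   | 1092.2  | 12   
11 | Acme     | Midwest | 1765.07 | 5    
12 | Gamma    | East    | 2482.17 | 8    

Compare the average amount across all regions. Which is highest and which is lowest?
SELECT region, AVG(amount)
FROM orders
GROUP BY region
ORDER BY AVG(amount)

All groups:
  East: 1486.30
  Midwest: 1967.06
  South: 2244.56
  North: 3107.75

Highest: North (3107.75)
Lowest: East (1486.30)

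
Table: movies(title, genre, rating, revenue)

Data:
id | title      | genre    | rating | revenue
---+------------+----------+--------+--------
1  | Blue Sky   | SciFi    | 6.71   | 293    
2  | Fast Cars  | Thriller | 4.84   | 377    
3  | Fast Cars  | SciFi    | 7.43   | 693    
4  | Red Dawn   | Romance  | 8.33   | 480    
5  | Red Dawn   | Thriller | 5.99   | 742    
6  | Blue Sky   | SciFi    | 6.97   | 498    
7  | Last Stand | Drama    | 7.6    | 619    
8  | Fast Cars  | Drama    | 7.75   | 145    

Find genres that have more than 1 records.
SELECT genre, COUNT(*) as cnt
FROM movies
GROUP BY genre
HAVING COUNT(*) > 1

Result:
  Drama: 2
  SciFi: 3
  Thriller: 2

Note: HAVING filters groups after aggregation, WHERE filters rows before.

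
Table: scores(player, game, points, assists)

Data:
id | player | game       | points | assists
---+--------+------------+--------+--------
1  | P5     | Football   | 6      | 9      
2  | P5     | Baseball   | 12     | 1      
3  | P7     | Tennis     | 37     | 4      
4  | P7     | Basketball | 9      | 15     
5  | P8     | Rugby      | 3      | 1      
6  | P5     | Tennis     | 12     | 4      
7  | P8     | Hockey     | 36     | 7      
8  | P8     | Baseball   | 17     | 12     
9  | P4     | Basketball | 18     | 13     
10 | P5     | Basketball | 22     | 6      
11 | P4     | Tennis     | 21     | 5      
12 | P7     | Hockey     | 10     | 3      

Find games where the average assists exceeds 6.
SELECT game, AVG(assists)
FROM scores
GROUP BY game
HAVING AVG(assists) > 6

Result:
  Baseball: avg=6.50
  Basketball: avg=11.33
  Football: avg=9.00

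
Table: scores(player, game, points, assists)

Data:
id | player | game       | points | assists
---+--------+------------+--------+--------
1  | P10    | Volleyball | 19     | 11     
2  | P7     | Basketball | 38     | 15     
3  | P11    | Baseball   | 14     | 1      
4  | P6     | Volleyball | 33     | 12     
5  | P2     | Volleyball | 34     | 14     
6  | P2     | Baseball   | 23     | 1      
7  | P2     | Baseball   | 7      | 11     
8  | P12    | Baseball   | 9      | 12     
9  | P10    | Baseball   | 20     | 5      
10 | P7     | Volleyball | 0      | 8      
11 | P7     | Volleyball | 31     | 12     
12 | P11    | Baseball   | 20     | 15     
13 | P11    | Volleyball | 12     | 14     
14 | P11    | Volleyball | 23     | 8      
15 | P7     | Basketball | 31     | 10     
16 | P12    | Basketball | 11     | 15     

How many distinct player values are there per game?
SELECT game, COUNT(DISTINCT player)
FROM scores
GROUP BY game

Result:
  Baseball: 4 distinct
  Basketball: 2 distinct
  Volleyball: 5 distinct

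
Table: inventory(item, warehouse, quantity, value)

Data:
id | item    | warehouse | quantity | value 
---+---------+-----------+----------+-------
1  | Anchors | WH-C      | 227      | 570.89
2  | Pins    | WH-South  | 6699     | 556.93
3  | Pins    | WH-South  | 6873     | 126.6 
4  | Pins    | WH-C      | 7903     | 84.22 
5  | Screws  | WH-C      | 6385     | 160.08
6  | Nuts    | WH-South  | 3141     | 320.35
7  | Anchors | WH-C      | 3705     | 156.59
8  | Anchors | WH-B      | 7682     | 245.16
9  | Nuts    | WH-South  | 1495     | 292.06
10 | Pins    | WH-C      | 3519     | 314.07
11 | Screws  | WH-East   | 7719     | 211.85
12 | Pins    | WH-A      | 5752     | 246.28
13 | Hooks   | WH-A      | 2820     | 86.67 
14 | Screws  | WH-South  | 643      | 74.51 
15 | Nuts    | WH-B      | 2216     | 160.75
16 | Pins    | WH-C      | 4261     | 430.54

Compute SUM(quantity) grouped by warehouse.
SELECT warehouse, SUM(quantity) as result
FROM inventory
GROUP BY warehouse

Result:
  WH-A: 8572
  WH-B: 9898
  WH-C: 26000
  WH-East: 7719
  WH-South: 18851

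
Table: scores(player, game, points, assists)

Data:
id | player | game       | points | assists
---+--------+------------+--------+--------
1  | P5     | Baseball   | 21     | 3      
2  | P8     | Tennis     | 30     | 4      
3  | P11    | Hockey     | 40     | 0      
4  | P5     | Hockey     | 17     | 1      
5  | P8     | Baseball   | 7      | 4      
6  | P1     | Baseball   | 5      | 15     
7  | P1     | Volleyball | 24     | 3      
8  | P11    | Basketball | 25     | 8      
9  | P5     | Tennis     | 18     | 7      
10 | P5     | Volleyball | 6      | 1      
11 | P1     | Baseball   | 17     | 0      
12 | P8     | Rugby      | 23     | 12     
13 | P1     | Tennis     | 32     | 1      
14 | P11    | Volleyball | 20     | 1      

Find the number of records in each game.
SELECT game, COUNT(*) as count
FROM scores
GROUP BY game

Result:
  Baseball: 4
  Basketball: 1
  Hockey: 2
  Rugby: 1
  Tennis: 3
  Volleyball: 3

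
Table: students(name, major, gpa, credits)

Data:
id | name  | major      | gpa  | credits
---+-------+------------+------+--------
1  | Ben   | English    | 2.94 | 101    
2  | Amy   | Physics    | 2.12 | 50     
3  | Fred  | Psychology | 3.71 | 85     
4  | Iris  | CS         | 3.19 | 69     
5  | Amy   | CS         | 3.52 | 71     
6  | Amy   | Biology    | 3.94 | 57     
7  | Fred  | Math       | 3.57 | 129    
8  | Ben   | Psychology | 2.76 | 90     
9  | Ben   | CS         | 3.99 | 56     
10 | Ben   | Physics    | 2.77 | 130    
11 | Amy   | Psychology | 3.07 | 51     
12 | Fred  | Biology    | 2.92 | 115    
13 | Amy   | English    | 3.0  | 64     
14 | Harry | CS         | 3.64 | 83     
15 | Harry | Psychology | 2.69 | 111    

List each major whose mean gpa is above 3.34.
SELECT major, AVG(gpa)
FROM students
GROUP BY major
HAVING AVG(gpa) > 3.34

Result:
  Biology: avg=3.43
  CS: avg=3.59
  Math: avg=3.57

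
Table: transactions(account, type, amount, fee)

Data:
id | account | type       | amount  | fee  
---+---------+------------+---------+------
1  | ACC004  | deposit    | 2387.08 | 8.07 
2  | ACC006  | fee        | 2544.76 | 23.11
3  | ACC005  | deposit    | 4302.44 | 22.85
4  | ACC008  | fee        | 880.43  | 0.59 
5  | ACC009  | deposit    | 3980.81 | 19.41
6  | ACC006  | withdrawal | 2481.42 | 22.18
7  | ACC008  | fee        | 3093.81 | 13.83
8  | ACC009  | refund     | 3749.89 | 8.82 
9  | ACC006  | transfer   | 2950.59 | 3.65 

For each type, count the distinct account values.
SELECT type, COUNT(DISTINCT account)
FROM transactions
GROUP BY type

Result:
  deposit: 3 distinct
  fee: 2 distinct
  refund: 1 distinct
  transfer: 1 distinct
  withdrawal: 1 distinct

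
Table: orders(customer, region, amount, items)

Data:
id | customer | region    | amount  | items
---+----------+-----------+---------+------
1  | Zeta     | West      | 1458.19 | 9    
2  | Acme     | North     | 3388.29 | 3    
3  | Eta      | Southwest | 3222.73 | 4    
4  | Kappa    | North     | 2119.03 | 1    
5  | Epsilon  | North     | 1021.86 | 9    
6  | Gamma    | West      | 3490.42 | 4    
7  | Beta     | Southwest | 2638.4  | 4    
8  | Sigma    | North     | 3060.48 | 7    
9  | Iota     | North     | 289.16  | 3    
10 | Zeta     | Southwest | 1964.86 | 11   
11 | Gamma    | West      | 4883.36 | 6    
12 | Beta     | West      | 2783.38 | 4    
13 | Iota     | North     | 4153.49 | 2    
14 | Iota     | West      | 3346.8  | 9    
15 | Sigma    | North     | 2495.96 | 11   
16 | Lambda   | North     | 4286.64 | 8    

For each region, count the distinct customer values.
SELECT region, COUNT(DISTINCT customer)
FROM orders
GROUP BY region

Result:
  North: 6 distinct
  Southwest: 3 distinct
  West: 4 distinct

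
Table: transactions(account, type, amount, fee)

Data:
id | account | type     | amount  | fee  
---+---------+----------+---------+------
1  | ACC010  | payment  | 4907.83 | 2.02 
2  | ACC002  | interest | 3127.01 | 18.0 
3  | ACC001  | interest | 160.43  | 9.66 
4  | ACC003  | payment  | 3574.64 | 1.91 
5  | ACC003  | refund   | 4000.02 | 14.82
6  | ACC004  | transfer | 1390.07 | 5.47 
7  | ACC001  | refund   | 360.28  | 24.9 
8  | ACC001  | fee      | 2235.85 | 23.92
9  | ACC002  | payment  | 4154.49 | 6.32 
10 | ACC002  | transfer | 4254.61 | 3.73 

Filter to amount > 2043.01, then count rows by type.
SELECT type, COUNT(*)
FROM transactions
WHERE amount > 2043.01
GROUP BY type

Note: WHERE filters rows before grouping.

Result:
  fee: 1
  interest: 1
  payment: 3
  refund: 1
  transfer: 1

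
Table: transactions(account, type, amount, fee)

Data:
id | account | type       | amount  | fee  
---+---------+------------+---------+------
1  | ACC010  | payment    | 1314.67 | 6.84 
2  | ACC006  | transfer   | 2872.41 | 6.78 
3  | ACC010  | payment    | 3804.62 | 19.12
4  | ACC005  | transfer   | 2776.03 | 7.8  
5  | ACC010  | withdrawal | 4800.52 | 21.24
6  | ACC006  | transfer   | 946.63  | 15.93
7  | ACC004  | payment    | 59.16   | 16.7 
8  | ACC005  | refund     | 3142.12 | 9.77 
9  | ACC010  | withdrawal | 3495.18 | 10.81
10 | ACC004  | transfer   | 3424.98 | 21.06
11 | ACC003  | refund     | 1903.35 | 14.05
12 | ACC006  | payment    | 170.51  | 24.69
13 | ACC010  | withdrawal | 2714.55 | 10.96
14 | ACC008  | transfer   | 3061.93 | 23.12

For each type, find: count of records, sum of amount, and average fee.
SELECT type,
       COUNT(*) as cnt,
       SUM(amount) as total_amount,
       AVG(fee) as avg_fee
FROM transactions
GROUP BY type

Result:
  payment: 4 records, 5348.96 total amount, 16.84 avg fee
  refund: 2 records, 5045.47 total amount, 11.91 avg fee
  transfer: 5 records, 13081.98 total amount, 14.94 avg fee
  withdrawal: 3 records, 11010.25 total amount, 14.34 avg fee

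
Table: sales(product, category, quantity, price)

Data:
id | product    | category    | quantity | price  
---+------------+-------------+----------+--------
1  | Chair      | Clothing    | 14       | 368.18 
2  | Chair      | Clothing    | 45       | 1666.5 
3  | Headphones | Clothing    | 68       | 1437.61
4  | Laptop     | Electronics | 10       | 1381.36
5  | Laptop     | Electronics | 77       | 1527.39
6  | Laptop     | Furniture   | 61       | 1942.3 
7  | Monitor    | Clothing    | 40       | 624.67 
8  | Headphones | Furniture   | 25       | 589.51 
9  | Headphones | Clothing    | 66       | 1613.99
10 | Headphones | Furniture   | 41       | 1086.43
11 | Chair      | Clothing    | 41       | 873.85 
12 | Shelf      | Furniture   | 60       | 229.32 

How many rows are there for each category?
SELECT category, COUNT(*) as count
FROM sales
GROUP BY category

Result:
  Clothing: 6
  Electronics: 2
  Furniture: 4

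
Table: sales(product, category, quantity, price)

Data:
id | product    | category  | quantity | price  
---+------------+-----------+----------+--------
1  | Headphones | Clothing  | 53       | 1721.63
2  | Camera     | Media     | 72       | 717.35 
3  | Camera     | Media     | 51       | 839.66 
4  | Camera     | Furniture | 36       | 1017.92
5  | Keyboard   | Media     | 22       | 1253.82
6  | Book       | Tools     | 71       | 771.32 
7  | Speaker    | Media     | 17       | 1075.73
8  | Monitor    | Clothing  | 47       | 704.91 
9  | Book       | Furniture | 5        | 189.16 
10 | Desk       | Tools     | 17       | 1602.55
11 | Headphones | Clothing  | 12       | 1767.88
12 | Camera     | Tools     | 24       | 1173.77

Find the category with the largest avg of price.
SELECT category, AVG(price) as val
FROM sales
GROUP BY category
ORDER BY val DESC
LIMIT 1

Result: Clothing with avg(price) = 1398.14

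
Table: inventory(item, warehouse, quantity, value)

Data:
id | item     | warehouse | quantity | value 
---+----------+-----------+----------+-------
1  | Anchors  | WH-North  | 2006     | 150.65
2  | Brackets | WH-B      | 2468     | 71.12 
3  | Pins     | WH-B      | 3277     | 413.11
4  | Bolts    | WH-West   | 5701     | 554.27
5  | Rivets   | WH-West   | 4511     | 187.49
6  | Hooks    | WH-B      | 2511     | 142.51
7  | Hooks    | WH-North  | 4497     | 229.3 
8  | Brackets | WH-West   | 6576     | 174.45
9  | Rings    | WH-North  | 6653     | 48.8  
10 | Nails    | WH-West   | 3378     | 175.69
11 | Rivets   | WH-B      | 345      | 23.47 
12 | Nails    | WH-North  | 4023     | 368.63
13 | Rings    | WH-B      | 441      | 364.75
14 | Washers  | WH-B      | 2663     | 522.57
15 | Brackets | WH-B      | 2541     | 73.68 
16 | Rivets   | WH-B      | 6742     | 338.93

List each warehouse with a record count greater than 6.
SELECT warehouse, COUNT(*) as cnt
FROM inventory
GROUP BY warehouse
HAVING COUNT(*) > 6

Result:
  WH-B: 8

Note: HAVING filters groups after aggregation, WHERE filters rows before.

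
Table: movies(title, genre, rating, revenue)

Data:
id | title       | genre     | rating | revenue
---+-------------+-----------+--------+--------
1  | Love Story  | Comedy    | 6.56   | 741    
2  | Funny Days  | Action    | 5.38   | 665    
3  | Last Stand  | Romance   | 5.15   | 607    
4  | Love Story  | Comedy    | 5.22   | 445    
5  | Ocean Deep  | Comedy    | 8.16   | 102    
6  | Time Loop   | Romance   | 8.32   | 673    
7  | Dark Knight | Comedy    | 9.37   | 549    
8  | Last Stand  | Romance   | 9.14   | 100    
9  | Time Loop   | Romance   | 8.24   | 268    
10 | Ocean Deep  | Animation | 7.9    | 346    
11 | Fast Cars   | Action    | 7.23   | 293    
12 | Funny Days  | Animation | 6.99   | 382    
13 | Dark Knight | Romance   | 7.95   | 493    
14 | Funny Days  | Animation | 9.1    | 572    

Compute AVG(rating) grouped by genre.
SELECT genre, AVG(rating) as result
FROM movies
GROUP BY genre

Result:
  Action: 6.31
  Animation: 8.00
  Comedy: 7.33
  Romance: 7.76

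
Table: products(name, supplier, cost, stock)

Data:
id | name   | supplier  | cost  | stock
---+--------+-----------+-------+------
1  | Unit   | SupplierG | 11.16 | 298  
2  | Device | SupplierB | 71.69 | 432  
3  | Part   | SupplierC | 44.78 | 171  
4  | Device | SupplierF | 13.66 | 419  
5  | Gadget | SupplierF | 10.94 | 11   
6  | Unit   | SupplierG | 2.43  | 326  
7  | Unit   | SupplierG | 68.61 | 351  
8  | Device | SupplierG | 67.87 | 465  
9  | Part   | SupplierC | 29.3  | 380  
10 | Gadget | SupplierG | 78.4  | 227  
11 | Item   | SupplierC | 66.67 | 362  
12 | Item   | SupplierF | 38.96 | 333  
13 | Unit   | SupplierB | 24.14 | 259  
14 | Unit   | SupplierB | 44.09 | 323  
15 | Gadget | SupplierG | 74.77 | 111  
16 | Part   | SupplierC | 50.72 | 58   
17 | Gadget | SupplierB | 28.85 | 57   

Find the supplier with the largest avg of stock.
SELECT supplier, AVG(stock) as val
FROM products
GROUP BY supplier
ORDER BY val DESC
LIMIT 1

Result: SupplierG with avg(stock) = 296.33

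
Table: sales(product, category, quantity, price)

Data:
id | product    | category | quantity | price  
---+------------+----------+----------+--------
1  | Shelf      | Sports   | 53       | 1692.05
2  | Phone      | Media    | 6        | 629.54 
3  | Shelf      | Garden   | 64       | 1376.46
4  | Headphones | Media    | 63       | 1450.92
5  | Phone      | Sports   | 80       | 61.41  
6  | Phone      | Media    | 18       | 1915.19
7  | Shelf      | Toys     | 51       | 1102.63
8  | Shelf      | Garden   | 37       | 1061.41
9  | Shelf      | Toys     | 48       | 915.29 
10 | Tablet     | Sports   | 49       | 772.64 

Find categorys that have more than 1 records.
SELECT category, COUNT(*) as cnt
FROM sales
GROUP BY category
HAVING COUNT(*) > 1

Result:
  Garden: 2
  Media: 3
  Sports: 3
  Toys: 2

Note: HAVING filters groups after aggregation, WHERE filters rows before.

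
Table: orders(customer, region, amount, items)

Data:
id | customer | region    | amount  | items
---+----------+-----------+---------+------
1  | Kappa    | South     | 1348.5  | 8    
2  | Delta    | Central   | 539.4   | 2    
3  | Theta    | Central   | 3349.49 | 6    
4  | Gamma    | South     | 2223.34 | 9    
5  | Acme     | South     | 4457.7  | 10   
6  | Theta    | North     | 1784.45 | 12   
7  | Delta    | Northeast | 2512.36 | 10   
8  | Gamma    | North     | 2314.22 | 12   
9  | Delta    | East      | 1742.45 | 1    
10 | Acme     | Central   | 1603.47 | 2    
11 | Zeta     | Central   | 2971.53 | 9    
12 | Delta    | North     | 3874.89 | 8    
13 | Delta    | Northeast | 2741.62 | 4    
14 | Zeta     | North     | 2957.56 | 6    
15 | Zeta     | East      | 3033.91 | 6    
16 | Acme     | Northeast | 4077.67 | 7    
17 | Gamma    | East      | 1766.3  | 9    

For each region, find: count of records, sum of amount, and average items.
SELECT region,
       COUNT(*) as cnt,
       SUM(amount) as total_amount,
       AVG(items) as avg_items
FROM orders
GROUP BY region

Result:
  Central: 4 records, 8463.89 total amount, 4.75 avg items
  East: 3 records, 6542.66 total amount, 5.33 avg items
  North: 4 records, 10931.12 total amount, 9.50 avg items
  Northeast: 3 records, 9331.65 total amount, 7.00 avg items
  South: 3 records, 8029.54 total amount, 9.00 avg items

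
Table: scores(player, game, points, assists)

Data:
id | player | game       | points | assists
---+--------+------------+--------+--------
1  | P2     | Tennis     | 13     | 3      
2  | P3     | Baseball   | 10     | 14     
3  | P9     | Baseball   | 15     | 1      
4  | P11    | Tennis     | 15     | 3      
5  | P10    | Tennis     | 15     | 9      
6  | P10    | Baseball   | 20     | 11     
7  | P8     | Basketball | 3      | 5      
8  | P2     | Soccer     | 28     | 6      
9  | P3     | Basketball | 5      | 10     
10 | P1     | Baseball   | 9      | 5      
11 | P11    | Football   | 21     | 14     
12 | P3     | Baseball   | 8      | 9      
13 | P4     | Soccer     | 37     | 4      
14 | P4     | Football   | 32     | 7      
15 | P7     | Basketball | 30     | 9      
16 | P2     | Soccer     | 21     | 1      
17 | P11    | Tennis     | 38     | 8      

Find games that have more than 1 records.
SELECT game, COUNT(*) as cnt
FROM scores
GROUP BY game
HAVING COUNT(*) > 1

Result:
  Baseball: 5
  Basketball: 3
  Football: 2
  Soccer: 3
  Tennis: 4

Note: HAVING filters groups after aggregation, WHERE filters rows before.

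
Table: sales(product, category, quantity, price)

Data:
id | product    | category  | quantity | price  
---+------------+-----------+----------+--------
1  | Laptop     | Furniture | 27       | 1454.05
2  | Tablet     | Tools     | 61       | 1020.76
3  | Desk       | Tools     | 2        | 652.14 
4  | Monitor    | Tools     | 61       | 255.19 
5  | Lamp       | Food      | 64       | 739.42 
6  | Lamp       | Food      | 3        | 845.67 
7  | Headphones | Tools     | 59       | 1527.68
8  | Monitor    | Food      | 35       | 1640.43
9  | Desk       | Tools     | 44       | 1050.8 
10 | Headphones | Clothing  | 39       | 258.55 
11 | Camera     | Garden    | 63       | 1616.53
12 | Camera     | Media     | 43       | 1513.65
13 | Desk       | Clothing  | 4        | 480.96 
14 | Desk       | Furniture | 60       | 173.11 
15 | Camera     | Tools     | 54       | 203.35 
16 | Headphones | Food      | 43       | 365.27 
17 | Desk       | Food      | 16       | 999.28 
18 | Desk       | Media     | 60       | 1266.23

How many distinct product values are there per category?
SELECT category, COUNT(DISTINCT product)
FROM sales
GROUP BY category

Result:
  Clothing: 2 distinct
  Food: 4 distinct
  Furniture: 2 distinct
  Garden: 1 distinct
  Media: 2 distinct
  Tools: 5 distinct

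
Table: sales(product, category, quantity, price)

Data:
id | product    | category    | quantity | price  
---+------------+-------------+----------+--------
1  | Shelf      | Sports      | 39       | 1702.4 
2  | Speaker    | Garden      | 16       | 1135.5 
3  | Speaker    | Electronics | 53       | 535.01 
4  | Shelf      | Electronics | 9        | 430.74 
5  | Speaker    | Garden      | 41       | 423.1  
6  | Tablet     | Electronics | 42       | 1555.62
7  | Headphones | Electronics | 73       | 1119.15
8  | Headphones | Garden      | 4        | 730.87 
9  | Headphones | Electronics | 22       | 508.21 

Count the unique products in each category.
SELECT category, COUNT(DISTINCT product)
FROM sales
GROUP BY category

Result:
  Electronics: 4 distinct
  Garden: 2 distinct
  Sports: 1 distinct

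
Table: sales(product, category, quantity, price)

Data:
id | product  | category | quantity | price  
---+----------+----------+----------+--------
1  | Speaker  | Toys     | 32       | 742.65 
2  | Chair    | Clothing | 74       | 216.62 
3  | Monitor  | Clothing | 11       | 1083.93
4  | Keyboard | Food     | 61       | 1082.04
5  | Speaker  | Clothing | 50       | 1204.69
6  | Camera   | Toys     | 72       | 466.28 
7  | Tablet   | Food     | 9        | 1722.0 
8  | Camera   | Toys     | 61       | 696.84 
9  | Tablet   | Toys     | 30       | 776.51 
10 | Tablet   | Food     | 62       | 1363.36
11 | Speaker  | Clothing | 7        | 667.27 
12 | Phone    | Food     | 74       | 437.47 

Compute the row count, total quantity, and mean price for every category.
SELECT category,
       COUNT(*) as cnt,
       SUM(quantity) as total_quantity,
       AVG(price) as avg_price
FROM sales
GROUP BY category

Result:
  Clothing: 4 records, 142 total quantity, 793.13 avg price
  Food: 4 records, 206 total quantity, 1151.22 avg price
  Toys: 4 records, 195 total quantity, 670.57 avg price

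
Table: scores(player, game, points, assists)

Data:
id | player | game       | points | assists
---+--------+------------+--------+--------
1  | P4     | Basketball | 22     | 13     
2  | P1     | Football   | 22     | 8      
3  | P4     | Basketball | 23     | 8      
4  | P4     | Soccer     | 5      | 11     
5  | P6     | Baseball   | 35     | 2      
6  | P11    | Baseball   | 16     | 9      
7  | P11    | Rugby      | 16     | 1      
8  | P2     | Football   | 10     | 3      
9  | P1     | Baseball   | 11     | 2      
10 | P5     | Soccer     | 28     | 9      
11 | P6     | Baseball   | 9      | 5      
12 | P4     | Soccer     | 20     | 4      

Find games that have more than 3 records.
SELECT game, COUNT(*) as cnt
FROM scores
GROUP BY game
HAVING COUNT(*) > 3

Result:
  Baseball: 4

Note: HAVING filters groups after aggregation, WHERE filters rows before.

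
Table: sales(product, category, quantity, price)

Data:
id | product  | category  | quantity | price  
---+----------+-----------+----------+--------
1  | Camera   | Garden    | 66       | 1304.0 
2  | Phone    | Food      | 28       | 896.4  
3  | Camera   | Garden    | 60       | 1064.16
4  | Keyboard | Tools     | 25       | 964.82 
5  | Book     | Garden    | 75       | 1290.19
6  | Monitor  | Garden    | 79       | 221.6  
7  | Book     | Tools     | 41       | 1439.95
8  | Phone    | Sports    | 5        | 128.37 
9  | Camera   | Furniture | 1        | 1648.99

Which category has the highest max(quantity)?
SELECT category, MAX(quantity) as val
FROM sales
GROUP BY category
ORDER BY val DESC
LIMIT 1

Result: Garden with max(quantity) = 79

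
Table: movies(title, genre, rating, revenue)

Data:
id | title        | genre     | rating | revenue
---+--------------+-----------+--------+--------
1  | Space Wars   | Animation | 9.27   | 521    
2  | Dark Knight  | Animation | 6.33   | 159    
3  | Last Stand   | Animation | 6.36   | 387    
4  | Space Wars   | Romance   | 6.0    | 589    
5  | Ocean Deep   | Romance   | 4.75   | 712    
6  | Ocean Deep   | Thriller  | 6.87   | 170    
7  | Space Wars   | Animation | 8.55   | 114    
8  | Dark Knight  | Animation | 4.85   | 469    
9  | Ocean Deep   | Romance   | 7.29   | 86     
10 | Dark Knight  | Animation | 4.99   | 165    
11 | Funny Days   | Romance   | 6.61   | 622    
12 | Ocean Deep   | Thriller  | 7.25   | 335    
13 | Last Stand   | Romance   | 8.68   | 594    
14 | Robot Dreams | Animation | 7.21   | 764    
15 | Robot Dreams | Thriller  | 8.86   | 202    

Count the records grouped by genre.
SELECT genre, COUNT(*) as count
FROM movies
GROUP BY genre

Result:
  Animation: 7
  Romance: 5
  Thriller: 3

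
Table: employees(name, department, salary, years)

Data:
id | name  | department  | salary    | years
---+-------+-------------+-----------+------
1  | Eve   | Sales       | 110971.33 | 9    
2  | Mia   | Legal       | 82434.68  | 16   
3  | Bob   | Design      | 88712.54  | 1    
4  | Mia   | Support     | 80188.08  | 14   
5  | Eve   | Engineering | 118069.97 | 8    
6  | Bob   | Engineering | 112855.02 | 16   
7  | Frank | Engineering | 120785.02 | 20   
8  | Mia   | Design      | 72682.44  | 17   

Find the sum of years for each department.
SELECT department, SUM(years) as result
FROM employees
GROUP BY department

Result:
  Design: 18
  Engineering: 44
  Legal: 16
  Sales: 9
  Support: 14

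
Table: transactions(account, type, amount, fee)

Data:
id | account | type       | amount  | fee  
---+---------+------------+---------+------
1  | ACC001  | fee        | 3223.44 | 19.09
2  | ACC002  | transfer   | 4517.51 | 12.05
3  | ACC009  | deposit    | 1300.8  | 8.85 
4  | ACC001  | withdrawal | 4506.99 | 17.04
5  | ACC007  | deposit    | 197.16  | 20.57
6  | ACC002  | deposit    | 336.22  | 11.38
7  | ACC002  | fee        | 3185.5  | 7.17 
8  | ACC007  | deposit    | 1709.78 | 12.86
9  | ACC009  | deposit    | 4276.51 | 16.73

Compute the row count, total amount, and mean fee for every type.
SELECT type,
       COUNT(*) as cnt,
       SUM(amount) as total_amount,
       AVG(fee) as avg_fee
FROM transactions
GROUP BY type

Result:
  deposit: 5 records, 7820.47 total amount, 14.08 avg fee
  fee: 2 records, 6408.94 total amount, 13.13 avg fee
  transfer: 1 records, 4517.51 total amount, 12.05 avg fee
  withdrawal: 1 records, 4506.99 total amount, 17.04 avg fee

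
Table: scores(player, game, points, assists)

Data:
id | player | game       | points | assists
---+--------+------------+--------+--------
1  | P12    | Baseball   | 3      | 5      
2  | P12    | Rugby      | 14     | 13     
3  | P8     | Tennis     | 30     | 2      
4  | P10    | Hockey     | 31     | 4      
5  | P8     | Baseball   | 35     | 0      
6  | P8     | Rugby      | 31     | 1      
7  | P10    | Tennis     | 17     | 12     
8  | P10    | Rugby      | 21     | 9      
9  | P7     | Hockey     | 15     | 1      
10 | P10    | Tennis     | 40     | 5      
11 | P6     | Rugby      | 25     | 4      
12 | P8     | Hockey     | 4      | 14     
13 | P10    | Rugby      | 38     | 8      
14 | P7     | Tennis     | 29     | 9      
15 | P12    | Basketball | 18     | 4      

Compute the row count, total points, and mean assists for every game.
SELECT game,
       COUNT(*) as cnt,
       SUM(points) as total_points,
       AVG(assists) as avg_assists
FROM scores
GROUP BY game

Result:
  Baseball: 2 records, 38 total points, 2.50 avg assists
  Basketball: 1 records, 18 total points, 4.00 avg assists
  Hockey: 3 records, 50 total points, 6.33 avg assists
  Rugby: 5 records, 129 total points, 7.00 avg assists
  Tennis: 4 records, 116 total points, 7.00 avg assists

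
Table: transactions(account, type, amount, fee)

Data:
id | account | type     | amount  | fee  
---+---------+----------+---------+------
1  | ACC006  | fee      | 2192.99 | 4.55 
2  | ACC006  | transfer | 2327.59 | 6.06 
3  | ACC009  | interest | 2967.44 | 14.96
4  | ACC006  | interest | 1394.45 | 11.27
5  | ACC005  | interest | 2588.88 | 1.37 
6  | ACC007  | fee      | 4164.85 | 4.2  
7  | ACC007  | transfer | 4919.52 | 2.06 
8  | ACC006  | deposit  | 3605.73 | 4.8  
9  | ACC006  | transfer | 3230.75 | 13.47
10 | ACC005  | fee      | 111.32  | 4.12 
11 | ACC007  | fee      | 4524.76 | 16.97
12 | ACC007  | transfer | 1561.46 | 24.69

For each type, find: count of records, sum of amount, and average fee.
SELECT type,
       COUNT(*) as cnt,
       SUM(amount) as total_amount,
       AVG(fee) as avg_fee
FROM transactions
GROUP BY type

Result:
  deposit: 1 records, 3605.73 total amount, 4.80 avg fee
  fee: 4 records, 10993.92 total amount, 7.46 avg fee
  interest: 3 records, 6950.77 total amount, 9.20 avg fee
  transfer: 4 records, 12039.32 total amount, 11.57 avg fee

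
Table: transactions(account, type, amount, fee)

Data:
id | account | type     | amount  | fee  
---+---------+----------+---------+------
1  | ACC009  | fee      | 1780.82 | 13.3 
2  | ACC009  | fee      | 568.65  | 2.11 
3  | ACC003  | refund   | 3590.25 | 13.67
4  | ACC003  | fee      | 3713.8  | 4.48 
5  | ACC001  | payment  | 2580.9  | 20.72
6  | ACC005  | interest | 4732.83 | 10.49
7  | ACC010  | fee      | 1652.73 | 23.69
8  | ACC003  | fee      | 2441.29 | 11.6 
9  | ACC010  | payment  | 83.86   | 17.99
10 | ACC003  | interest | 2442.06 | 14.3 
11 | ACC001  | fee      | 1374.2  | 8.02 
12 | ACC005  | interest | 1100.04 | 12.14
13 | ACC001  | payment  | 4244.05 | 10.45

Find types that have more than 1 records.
SELECT type, COUNT(*) as cnt
FROM transactions
GROUP BY type
HAVING COUNT(*) > 1

Result:
  fee: 6
  interest: 3
  payment: 3

Note: HAVING filters groups after aggregation, WHERE filters rows before.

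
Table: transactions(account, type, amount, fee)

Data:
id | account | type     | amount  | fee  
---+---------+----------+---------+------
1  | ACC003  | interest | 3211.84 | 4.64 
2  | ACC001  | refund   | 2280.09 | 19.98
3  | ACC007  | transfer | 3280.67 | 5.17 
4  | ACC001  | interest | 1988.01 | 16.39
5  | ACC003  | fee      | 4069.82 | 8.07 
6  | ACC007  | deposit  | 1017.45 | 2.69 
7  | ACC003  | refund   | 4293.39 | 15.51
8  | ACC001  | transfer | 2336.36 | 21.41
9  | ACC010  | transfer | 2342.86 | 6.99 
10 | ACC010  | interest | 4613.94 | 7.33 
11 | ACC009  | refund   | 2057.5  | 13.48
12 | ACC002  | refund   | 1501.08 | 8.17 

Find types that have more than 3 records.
SELECT type, COUNT(*) as cnt
FROM transactions
GROUP BY type
HAVING COUNT(*) > 3

Result:
  refund: 4

Note: HAVING filters groups after aggregation, WHERE filters rows before.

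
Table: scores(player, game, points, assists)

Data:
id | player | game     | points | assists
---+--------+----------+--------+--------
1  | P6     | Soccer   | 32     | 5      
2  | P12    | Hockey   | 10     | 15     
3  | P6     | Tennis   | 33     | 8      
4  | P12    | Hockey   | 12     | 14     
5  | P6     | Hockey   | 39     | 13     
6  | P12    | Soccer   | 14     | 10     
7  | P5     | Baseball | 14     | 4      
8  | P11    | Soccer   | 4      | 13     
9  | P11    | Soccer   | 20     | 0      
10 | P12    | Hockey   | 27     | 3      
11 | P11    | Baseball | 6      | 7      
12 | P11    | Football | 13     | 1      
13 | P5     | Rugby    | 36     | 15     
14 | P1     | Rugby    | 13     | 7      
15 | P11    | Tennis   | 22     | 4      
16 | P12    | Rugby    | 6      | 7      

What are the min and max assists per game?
SELECT game, MIN(assists), MAX(assists)
FROM scores
GROUP BY game

Result:
  Baseball: min=4, max=7
  Football: min=1, max=1
  Hockey: min=3, max=15
  Rugby: min=7, max=15
  Soccer: min=0, max=13
  Tennis: min=4, max=8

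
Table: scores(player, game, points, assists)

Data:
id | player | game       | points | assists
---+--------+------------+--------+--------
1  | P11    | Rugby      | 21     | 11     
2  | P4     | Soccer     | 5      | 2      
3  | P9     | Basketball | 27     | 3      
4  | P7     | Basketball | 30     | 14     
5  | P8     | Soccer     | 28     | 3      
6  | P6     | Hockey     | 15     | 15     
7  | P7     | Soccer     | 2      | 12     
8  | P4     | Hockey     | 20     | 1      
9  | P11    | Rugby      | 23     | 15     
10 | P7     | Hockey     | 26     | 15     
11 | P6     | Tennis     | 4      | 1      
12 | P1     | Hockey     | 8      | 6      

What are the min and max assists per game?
SELECT game, MIN(assists), MAX(assists)
FROM scores
GROUP BY game

Result:
  Basketball: min=3, max=14
  Hockey: min=1, max=15
  Rugby: min=11, max=15
  Soccer: min=2, max=12
  Tennis: min=1, max=1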